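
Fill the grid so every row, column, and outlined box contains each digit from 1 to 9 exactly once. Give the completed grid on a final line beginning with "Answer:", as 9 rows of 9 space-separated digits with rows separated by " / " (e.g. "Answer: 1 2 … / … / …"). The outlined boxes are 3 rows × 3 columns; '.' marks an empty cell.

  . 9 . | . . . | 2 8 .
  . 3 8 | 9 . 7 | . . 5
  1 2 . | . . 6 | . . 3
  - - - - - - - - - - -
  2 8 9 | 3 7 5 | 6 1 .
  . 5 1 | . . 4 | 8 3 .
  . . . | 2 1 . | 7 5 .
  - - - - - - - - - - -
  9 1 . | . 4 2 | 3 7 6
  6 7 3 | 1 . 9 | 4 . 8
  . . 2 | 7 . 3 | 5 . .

Step 1. [r1c1∈{4,5,7}] in col 1, 5 fits only at r1c1. So r1c1=5.
Step 2. [r2c1∈{4}] nothing but 4 survives at r2c1. So r2c1=4.
Step 3. [r6c9∈{4,9}] row 6 places 9 nowhere but r6c9. So r6c9=9.
Step 4. [r1c9∈{1,4,7}] 7 has one home in col 9: r1c9, so r1c9=7.
Step 5. [r7c4∈{5,8}] r7c4 is the only open cell in row 7 admitting 8, so r7c4=8.
Step 6. [r6c2∈{4,6}] r6c2 is the only open cell in col 2 admitting 6 ⇒ r6c2=6.
Step 7. [r3c8∈{4,9}] across col 8, 4 lands solely at r3c8. So r3c8=4.
Step 8. [r8c5∈{5}] only 5 remains possible at r8c5. So r8c5=5.
Step 9. [r5c5∈{6,9}] r5c5 is the only open cell in row 5 admitting 9 ⇒ r5c5=9.
Step 10. [r6c6∈{8}] nothing but 8 survives at r6c6 ⇒ r6c6=8.
Step 11. [r5c4∈{6}] only 6 remains possible at r5c4, so r5c4=6.
Step 12. [r4c9∈{4}] nothing but 4 survives at r4c9, so r4c9=4.
Step 13. [r6c3∈{4}] r6c3 is down to just 4 ⇒ r6c3=4.
Step 14. [r1c5∈{3}] nothing but 3 survives at r1c5 ⇒ r1c5=3.
Step 15. [r8c8∈{2}] r8c8's peers cover all but 2 ⇒ r8c8=2.
Step 16. [r1c3∈{6}] only 6 remains possible at r1c3 ⇒ r1c3=6.
Step 17. [r6c1∈{3}] r6c1 has the single candidate 3 ⇒ r6c1=3.
Step 18. [r5c9∈{2}] r5c9's peers cover all but 2. So r5c9=2.
Step 19. [r9c9∈{1}] r9c9 is down to just 1. So r9c9=1.
Step 20. [r5c1∈{7}] only 7 remains possible at r5c1 ⇒ r5c1=7.
Step 21. [r2c8∈{6}] only 6 remains possible at r2c8 ⇒ r2c8=6.
Step 22. [r9c5∈{6}] r9c5 has the single candidate 6 ⇒ r9c5=6.
Step 23. [r3c5∈{8}] r3c5 is down to just 8. So r3c5=8.
Step 24. [r9c1∈{8}] only 8 remains possible at r9c1, so r9c1=8.
Step 25. [r1c6∈{1}] r1c6's peers cover all but 1. So r1c6=1.
Step 26. [r7c3∈{5}] r7c3 is down to just 5. So r7c3=5.
Step 27. [r2c7∈{1}] nothing but 1 survives at r2c7, so r2c7=1.
Step 28. [r1c4∈{4}] r1c4 has the single candidate 4. So r1c4=4.
Step 29. [r9c2∈{4}] r9c2's peers cover all but 4. So r9c2=4.
Step 30. [r3c7∈{9}] only 9 remains possible at r3c7 ⇒ r3c7=9.
Step 31. [r3c3∈{7}] r3c3 has the single candidate 7, so r3c3=7.
Step 32. [r9c8∈{9}] nothing but 9 survives at r9c8. So r9c8=9.
Step 33. [r2c5∈{2}] r2c5's peers cover all but 2, so r2c5=2.
Step 34. [r3c4∈{5}] only 5 remains possible at r3c4. So r3c4=5.

Answer: 5 9 6 4 3 1 2 8 7 / 4 3 8 9 2 7 1 6 5 / 1 2 7 5 8 6 9 4 3 / 2 8 9 3 7 5 6 1 4 / 7 5 1 6 9 4 8 3 2 / 3 6 4 2 1 8 7 5 9 / 9 1 5 8 4 2 3 7 6 / 6 7 3 1 5 9 4 2 8 / 8 4 2 7 6 3 5 9 1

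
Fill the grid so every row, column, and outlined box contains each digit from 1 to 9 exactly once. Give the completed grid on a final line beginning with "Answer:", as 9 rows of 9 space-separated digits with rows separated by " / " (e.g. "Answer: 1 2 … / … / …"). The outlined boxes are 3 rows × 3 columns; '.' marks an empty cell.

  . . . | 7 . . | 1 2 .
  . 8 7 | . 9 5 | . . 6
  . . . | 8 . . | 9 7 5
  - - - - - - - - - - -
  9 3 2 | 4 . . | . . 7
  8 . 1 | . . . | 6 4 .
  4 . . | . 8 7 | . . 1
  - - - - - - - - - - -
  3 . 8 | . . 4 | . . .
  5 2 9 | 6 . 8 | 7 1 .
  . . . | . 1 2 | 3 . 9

Step 1. [r1c1∈{6}] nothing but 6 survives at r1c1, so r1c1=6.
Step 2. [r1c6∈{3}] nothing but 3 survives at r1c6, so r1c6=3.
Step 3. [r9c4∈{5}] r9c4 has the single candidate 5. So r9c4=5.
Step 4. [r5c9∈{2,3}] 3 has one home in col 9: r5c9 ⇒ r5c9=3.
Step 5. [r1c5∈{4}] r1c5 is down to just 4, so r1c5=4.
Step 6. [r7c2∈{1,6,7}] in row 7, 1 fits only at r7c2. So r7c2=1.
Step 7. [r2c4∈{1,2}] in col 4, 1 fits only at r2c4. So r2c4=1.
Step 8. [r3c5∈{2,6}] 2 has one home in box 2: r3c5, so r3c5=2.
Step 9. [r6c7∈{2,5}] 2 has one home in box 6: r6c7. So r6c7=2.
Step 10. [r4c5∈{5,6}] 6 has one home in col 5: r4c5. So r4c5=6.
Step 11. [r6c8∈{5,9}] r6c8 is the only open cell in col 8 admitting 9 ⇒ r6c8=9.
Step 12. [r7c8∈{5,6}] row 7 places 6 nowhere but r7c8, so r7c8=6.
Step 13. [r1c3∈{5}] only 5 remains possible at r1c3, so r1c3=5.
Step 14. [r6c2∈{5,6}] row 6 places 5 nowhere but r6c2, so r6c2=5.
Step 15. [r9c2∈{4,6,7}] in col 2, 6 fits only at r9c2 ⇒ r9c2=6.
Step 16. [r4c8∈{5,8}] in col 8, 5 fits only at r4c8 ⇒ r4c8=5.
Step 17. [r3c3∈{3,4}] row 3 places 3 nowhere but r3c3. So r3c3=3.
Step 18. [r5c6∈{9}] r5c6's peers cover all but 9. So r5c6=9.
Step 19. [r9c8∈{8}] r9c8 is down to just 8, so r9c8=8.
Step 20. [r4c7∈{8}] r4c7 is down to just 8. So r4c7=8.
Step 21. [r5c2∈{7}] r5c2's peers cover all but 7 ⇒ r5c2=7.
Step 22. [r2c8∈{3}] r2c8 is down to just 3, so r2c8=3.
Step 23. [r1c2∈{9}] r1c2's peers cover all but 9, so r1c2=9.
Step 24. [r6c3∈{6}] r6c3 has the single candidate 6, so r6c3=6.
Step 25. [r8c5∈{3}] r8c5's peers cover all but 3. So r8c5=3.
Step 26. [r7c4∈{9}] nothing but 9 survives at r7c4. So r7c4=9.
Step 27. [r2c1∈{2}] nothing but 2 survives at r2c1, so r2c1=2.
Step 28. [r1c9∈{8}] nothing but 8 survives at r1c9 ⇒ r1c9=8.
Step 29. [r3c2∈{4}] r3c2's peers cover all but 4. So r3c2=4.
Step 30. [r5c4∈{2}] r5c4 is down to just 2. So r5c4=2.
Step 31. [r2c7∈{4}] r2c7's peers cover all but 4, so r2c7=4.
Step 32. [r5c5∈{5}] r5c5's peers cover all but 5. So r5c5=5.
Step 33. [r7c5∈{7}] r7c5's peers cover all but 7, so r7c5=7.
Step 34. [r6c4∈{3}] r6c4 is down to just 3 ⇒ r6c4=3.
Step 35. [r7c7∈{5}] only 5 remains possible at r7c7 ⇒ r7c7=5.
Step 36. [r4c6∈{1}] r4c6 is down to just 1 ⇒ r4c6=1.
Step 37. [r3c1∈{1}] r3c1's peers cover all but 1, so r3c1=1.
Step 38. [r9c1∈{7}] r9c1 is down to just 7 ⇒ r9c1=7.
Step 39. [r8c9∈{4}] only 4 remains possible at r8c9. So r8c9=4.
Step 40. [r7c9∈{2}] r7c9 is down to just 2, so r7c9=2.
Step 41. [r3c6∈{6}] r3c6 is down to just 6 ⇒ r3c6=6.
Step 42. [r9c3∈{4}] only 4 remains possible at r9c3 ⇒ r9c3=4.

Answer: 6 9 5 7 4 3 1 2 8 / 2 8 7 1 9 5 4 3 6 / 1 4 3 8 2 6 9 7 5 / 9 3 2 4 6 1 8 5 7 / 8 7 1 2 5 9 6 4 3 / 4 5 6 3 8 7 2 9 1 / 3 1 8 9 7 4 5 6 2 / 5 2 9 6 3 8 7 1 4 / 7 6 4 5 1 2 3 8 9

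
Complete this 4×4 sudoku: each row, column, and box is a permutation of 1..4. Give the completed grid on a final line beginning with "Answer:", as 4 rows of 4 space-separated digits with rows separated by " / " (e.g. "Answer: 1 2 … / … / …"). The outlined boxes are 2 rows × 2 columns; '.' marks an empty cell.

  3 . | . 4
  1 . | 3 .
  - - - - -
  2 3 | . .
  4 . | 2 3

Step 1. [r3c3∈{1,4}] 4 has one home in row 3: r3c3, so r3c3=4.
Step 2. [r2c4∈{2}] r2c4's peers cover all but 2. So r2c4=2.
Step 3. [r3c4∈{1}] r3c4's peers cover all but 1, so r3c4=1.
Step 4. [r2c2∈{4}] r2c2 is down to just 4. So r2c2=4.
Step 5. [r1c2∈{2}] r1c2 has the single candidate 2 ⇒ r1c2=2.
Step 6. [r4c2∈{1}] r4c2 is down to just 1, so r4c2=1.
Step 7. [r1c3∈{1}] r1c3 is down to just 1. So r1c3=1.

Answer: 3 2 1 4 / 1 4 3 2 / 2 3 4 1 / 4 1 2 3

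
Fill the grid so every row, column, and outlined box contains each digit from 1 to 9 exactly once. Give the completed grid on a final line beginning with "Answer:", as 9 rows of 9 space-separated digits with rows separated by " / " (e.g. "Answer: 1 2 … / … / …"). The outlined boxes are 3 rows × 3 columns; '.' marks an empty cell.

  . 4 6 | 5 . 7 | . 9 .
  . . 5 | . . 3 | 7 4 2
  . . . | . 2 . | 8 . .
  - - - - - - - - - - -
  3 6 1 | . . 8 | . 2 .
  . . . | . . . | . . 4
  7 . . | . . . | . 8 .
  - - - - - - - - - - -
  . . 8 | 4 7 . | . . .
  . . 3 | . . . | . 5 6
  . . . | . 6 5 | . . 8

Step 1. [r2c4∈{1,6,8,9}] across row 2, 6 lands solely at r2c4. So r2c4=6.
Step 2. [r9c4∈{1,2,3,9}] box 8 places 3 nowhere but r9c4. So r9c4=3.
Step 3. [r8c2∈{1,2,7,9}] across row 8, 7 lands solely at r8c2. So r8c2=7.
Step 4. [r1c1∈{1,2,8}] row 1 places 2 nowhere but r1c1. So r1c1=2.
Step 5. [r6c3∈{2,4,9}] in box 4, 4 fits only at r6c3. So r6c3=4.
Step 6. [r3c9∈{1,3,5}] row 3 places 5 nowhere but r3c9. So r3c9=5.
Step 7. [r8c4∈{1,2,8,9}] 8 has one home in col 4: r8c4. So r8c4=8.
Step 8. [r3c8∈{1,3,6}] row 3 places 6 nowhere but r3c8, so r3c8=6.
Step 9. [r7c1∈{1,5,6,9}] row 7 places 6 nowhere but r7c1. So r7c1=6.
Step 10. [r5c1∈{5,8,9}] col 1 places 5 nowhere but r5c1, so r5c1=5.
Step 11. [r2c1∈{1,8,9}] in col 1, 8 fits only at r2c1. So r2c1=8.
Step 12. [r7c2∈{1,2,5,9}] row 7 places 5 nowhere but r7c2, so r7c2=5.
Step 13. [r4c9∈{7,9}] r4c9 is the only open cell in col 9 admitting 7 ⇒ r4c9=7.
Step 14. [r4c4∈{9}] nothing but 9 survives at r4c4, so r4c4=9.
Step 15. [r3c4∈{1}] r3c4 is down to just 1 ⇒ r3c4=1.
Step 16. [r3c1∈{9}] r3c1 is down to just 9. So r3c1=9.
Step 17. [r6c4∈{2}] nothing but 2 survives at r6c4, so r6c4=2.
Step 18. [r6c2∈{9}] only 9 remains possible at r6c2, so r6c2=9.
Step 19. [r7c9∈{1,3,9}] across col 9, 9 lands solely at r7c9. So r7c9=9.
Step 20. [r5c7∈{1,3,6,9}] across row 5, 9 lands solely at r5c7, so r5c7=9.
Step 21. [r6c7∈{1,3,5,6}] across col 7, 6 lands solely at r6c7. So r6c7=6.
Step 22. [r6c6∈{1}] r6c6 is down to just 1, so r6c6=1.
Step 23. [r5c8∈{1,3}] row 5 places 1 nowhere but r5c8. So r5c8=1.
Step 24. [r7c7∈{1,2,3}] 1 has one home in row 7: r7c7. So r7c7=1.
Step 25. [r8c5∈{1,9}] across col 5, 1 lands solely at r8c5 ⇒ r8c5=1.
Step 26. [r6c9∈{3}] only 3 remains possible at r6c9. So r6c9=3.
Step 27. [r8c1∈{4}] r8c1 has the single candidate 4. So r8c1=4.
Step 28. [r5c3∈{2}] r5c3's peers cover all but 2, so r5c3=2.
Step 29. [r8c7∈{2}] nothing but 2 survives at r8c7, so r8c7=2.
Step 30. [r9c1∈{1}] r9c1 is down to just 1. So r9c1=1.
Step 31. [r6c5∈{5}] nothing but 5 survives at r6c5 ⇒ r6c5=5.
Step 32. [r2c5∈{9}] r2c5's peers cover all but 9, so r2c5=9.
Step 33. [r1c9∈{1}] r1c9 has the single candidate 1. So r1c9=1.
Step 34. [r4c5∈{4}] r4c5's peers cover all but 4. So r4c5=4.
Step 35. [r4c7∈{5}] nothing but 5 survives at r4c7. So r4c7=5.
Step 36. [r7c8∈{3}] r7c8's peers cover all but 3. So r7c8=3.
Step 37. [r5c2∈{8}] only 8 remains possible at r5c2, so r5c2=8.
Step 38. [r7c6∈{2}] r7c6's peers cover all but 2, so r7c6=2.
Step 39. [r5c6∈{6}] r5c6 is down to just 6, so r5c6=6.
Step 40. [r2c2∈{1}] r2c2 has the single candidate 1, so r2c2=1.
Step 41. [r1c7∈{3}] r1c7 is down to just 3. So r1c7=3.
Step 42. [r9c7∈{4}] r9c7's peers cover all but 4 ⇒ r9c7=4.
Step 43. [r3c6∈{4}] only 4 remains possible at r3c6. So r3c6=4.
Step 44. [r9c2∈{2}] r9c2 has the single candidate 2, so r9c2=2.
Step 45. [r1c5∈{8}] nothing but 8 survives at r1c5 ⇒ r1c5=8.
Step 46. [r9c8∈{7}] r9c8 is down to just 7 ⇒ r9c8=7.
Step 47. [r3c2∈{3}] r3c2 has the single candidate 3, so r3c2=3.
Step 48. [r5c5∈{3}] r5c5's peers cover all but 3. So r5c5=3.
Step 49. [r9c3∈{9}] r9c3's peers cover all but 9, so r9c3=9.
Step 50. [r3c3∈{7}] r3c3 is down to just 7, so r3c3=7.
Step 51. [r5c4∈{7}] only 7 remains possible at r5c4, so r5c4=7.
Step 52. [r8c6∈{9}] only 9 remains possible at r8c6, so r8c6=9.

Answer: 2 4 6 5 8 7 3 9 1 / 8 1 5 6 9 3 7 4 2 / 9 3 7 1 2 4 8 6 5 / 3 6 1 9 4 8 5 2 7 / 5 8 2 7 3 6 9 1 4 / 7 9 4 2 5 1 6 8 3 / 6 5 8 4 7 2 1 3 9 / 4 7 3 8 1 9 2 5 6 / 1 2 9 3 6 5 4 7 8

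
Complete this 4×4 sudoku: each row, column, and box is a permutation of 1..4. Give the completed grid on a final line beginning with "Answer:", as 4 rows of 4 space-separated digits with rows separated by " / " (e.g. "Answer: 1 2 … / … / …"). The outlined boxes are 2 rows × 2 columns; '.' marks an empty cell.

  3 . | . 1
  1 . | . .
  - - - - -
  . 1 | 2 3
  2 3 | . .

Step 1. [r1c3∈{4}] r1c3 has the single candidate 4, so r1c3=4.
Step 2. [r2c2∈{2,4}] in row 2, 4 fits only at r2c2. So r2c2=4.
Step 3. [r4c3∈{1}] r4c3's peers cover all but 1. So r4c3=1.
Step 4. [r1c2∈{2}] nothing but 2 survives at r1c2. So r1c2=2.
Step 5. [r3c1∈{4}] r3c1 has the single candidate 4, so r3c1=4.
Step 6. [r2c4∈{2}] nothing but 2 survives at r2c4. So r2c4=2.
Step 7. [r2c3∈{3}] nothing but 3 survives at r2c3 ⇒ r2c3=3.
Step 8. [r4c4∈{4}] r4c4 has the single candidate 4 ⇒ r4c4=4.

Answer: 3 2 4 1 / 1 4 3 2 / 4 1 2 3 / 2 3 1 4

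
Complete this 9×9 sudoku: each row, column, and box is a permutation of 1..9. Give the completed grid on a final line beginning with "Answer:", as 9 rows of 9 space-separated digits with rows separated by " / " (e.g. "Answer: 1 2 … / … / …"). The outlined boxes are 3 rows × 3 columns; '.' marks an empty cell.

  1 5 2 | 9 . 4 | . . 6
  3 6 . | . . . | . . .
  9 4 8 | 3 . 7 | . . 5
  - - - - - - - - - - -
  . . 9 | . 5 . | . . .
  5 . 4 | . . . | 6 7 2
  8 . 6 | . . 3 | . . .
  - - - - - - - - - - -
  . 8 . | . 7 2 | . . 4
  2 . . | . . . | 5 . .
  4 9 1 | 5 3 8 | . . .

Step 1. [r1c7∈{3,7,8}] r1c7 is the only open cell in row 1 admitting 7. So r1c7=7.
Step 2. [r1c5∈{8}] nothing but 8 survives at r1c5 ⇒ r1c5=8.
Step 3. [r6c8∈{1,4,5,9}] 5 has one home in row 6: r6c8. So r6c8=5.
Step 4. [r4c1∈{7}] only 7 remains possible at r4c1 ⇒ r4c1=7.
Step 5. [r5c2∈{1,3}] in row 5, 3 fits only at r5c2 ⇒ r5c2=3.
Step 6. [r6c4∈{1,2,4,7}] across row 6, 7 lands solely at r6c4, so r6c4=7.
Step 7. [r3c5∈{1,2,6}] r3c5 is the only open cell in row 3 admitting 6. So r3c5=6.
Step 8. [r9c7∈{2}] only 2 remains possible at r9c7, so r9c7=2.
Step 9. [r3c7∈{1}] r3c7's peers cover all but 1 ⇒ r3c7=1.
Step 10. [r1c8∈{3}] r1c8's peers cover all but 3. So r1c8=3.
Step 11. [r8c2∈{7}] r8c2's peers cover all but 7. So r8c2=7.
Step 12. [r8c3∈{3}] only 3 remains possible at r8c3. So r8c3=3.
Step 13. [r4c9∈{1,3,8}] r4c9 is the only open cell in col 9 admitting 3. So r4c9=3.
Step 14. [r7c1∈{6}] r7c1 is down to just 6, so r7c1=6.
Step 15. [r7c4∈{1}] only 1 remains possible at r7c4, so r7c4=1.
Step 16. [r7c8∈{9}] r7c8 is down to just 9. So r7c8=9.
Step 17. [r2c4∈{2}] r2c4 is down to just 2, so r2c4=2.
Step 18. [r6c5∈{1,2,4,9}] col 5 places 2 nowhere but r6c5, so r6c5=2.
Step 19. [r4c4∈{4,6,8}] in box 5, 4 fits only at r4c4, so r4c4=4.
Step 20. [r6c2∈{1}] r6c2 has the single candidate 1. So r6c2=1.
Step 21. [r4c8∈{1,8}] in box 6, 1 fits only at r4c8 ⇒ r4c8=1.
Step 22. [r8c4∈{6}] nothing but 6 survives at r8c4, so r8c4=6.
Step 23. [r8c8∈{8}] nothing but 8 survives at r8c8 ⇒ r8c8=8.
Step 24. [r8c6∈{9}] r8c6 has the single candidate 9 ⇒ r8c6=9.
Step 25. [r2c5∈{1}] r2c5 has the single candidate 1. So r2c5=1.
Step 26. [r2c9∈{8,9}] across col 9, 8 lands solely at r2c9, so r2c9=8.
Step 27. [r2c7∈{4,9}] r2c7 is the only open cell in row 2 admitting 9 ⇒ r2c7=9.
Step 28. [r4c2∈{2}] r4c2 is down to just 2, so r4c2=2.
Step 29. [r7c3∈{5}] r7c3 has the single candidate 5. So r7c3=5.
Step 30. [r3c8∈{2}] nothing but 2 survives at r3c8, so r3c8=2.
Step 31. [r2c3∈{7}] r2c3 is down to just 7 ⇒ r2c3=7.
Step 32. [r8c5∈{4}] nothing but 4 survives at r8c5 ⇒ r8c5=4.
Step 33. [r7c7∈{3}] only 3 remains possible at r7c7. So r7c7=3.
Step 34. [r6c9∈{9}] r6c9 is down to just 9, so r6c9=9.
Step 35. [r9c8∈{6}] nothing but 6 survives at r9c8 ⇒ r9c8=6.
Step 36. [r2c6∈{5}] r2c6 has the single candidate 5 ⇒ r2c6=5.
Step 37. [r9c9∈{7}] nothing but 7 survives at r9c9. So r9c9=7.
Step 38. [r6c7∈{4}] r6c7 has the single candidate 4, so r6c7=4.
Step 39. [r8c9∈{1}] r8c9's peers cover all but 1, so r8c9=1.
Step 40. [r5c5∈{9}] r5c5 is down to just 9 ⇒ r5c5=9.
Step 41. [r5c4∈{8}] r5c4 is down to just 8, so r5c4=8.
Step 42. [r4c6∈{6}] only 6 remains possible at r4c6. So r4c6=6.
Step 43. [r2c8∈{4}] r2c8's peers cover all but 4. So r2c8=4.
Step 44. [r5c6∈{1}] nothing but 1 survives at r5c6, so r5c6=1.
Step 45. [r4c7∈{8}] only 8 remains possible at r4c7, so r4c7=8.

Answer: 1 5 2 9 8 4 7 3 6 / 3 6 7 2 1 5 9 4 8 / 9 4 8 3 6 7 1 2 5 / 7 2 9 4 5 6 8 1 3 / 5 3 4 8 9 1 6 7 2 / 8 1 6 7 2 3 4 5 9 / 6 8 5 1 7 2 3 9 4 / 2 7 3 6 4 9 5 8 1 / 4 9 1 5 3 8 2 6 7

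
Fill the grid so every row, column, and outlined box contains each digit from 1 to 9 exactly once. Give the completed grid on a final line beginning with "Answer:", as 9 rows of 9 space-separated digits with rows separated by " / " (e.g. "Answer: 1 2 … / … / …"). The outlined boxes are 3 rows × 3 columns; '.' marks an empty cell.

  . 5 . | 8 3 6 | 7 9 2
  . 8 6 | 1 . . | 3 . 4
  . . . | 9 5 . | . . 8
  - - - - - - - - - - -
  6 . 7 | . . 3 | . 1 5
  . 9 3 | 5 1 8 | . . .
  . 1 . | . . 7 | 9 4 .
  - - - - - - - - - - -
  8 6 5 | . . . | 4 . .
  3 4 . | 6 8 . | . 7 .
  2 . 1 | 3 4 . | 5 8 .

Step 1. [r4c2∈{2}] r4c2 has the single candidate 2. So r4c2=2.
Step 2. [r9c6∈{9}] r9c6 is down to just 9, so r9c6=9.
Step 3. [r2c6∈{2}] only 2 remains possible at r2c6. So r2c6=2.
Step 4. [r1c3∈{4}] r1c3 has the single candidate 4 ⇒ r1c3=4.
Step 5. [r3c7∈{1,6}] across box 3, 1 lands solely at r3c7. So r3c7=1.
Step 6. [r5c7∈{2,6}] col 7 places 6 nowhere but r5c7, so r5c7=6.
Step 7. [r7c9∈{1,3,9}] in row 7, 9 fits only at r7c9, so r7c9=9.
Step 8. [r2c5∈{7}] r2c5 is down to just 7. So r2c5=7.
Step 9. [r7c5∈{2}] r7c5's peers cover all but 2. So r7c5=2.
Step 10. [r3c1∈{7}] only 7 remains possible at r3c1, so r3c1=7.
Step 11. [r8c6∈{1,5}] row 8 places 5 nowhere but r8c6. So r8c6=5.
Step 12. [r6c1∈{5}] r6c1 is down to just 5. So r6c1=5.
Step 13. [r5c8∈{2}] r5c8's peers cover all but 2. So r5c8=2.
Step 14. [r9c2∈{7}] r9c2 is down to just 7 ⇒ r9c2=7.
Step 15. [r8c7∈{2}] only 2 remains possible at r8c7 ⇒ r8c7=2.
Step 16. [r8c9∈{1}] r8c9's peers cover all but 1, so r8c9=1.
Step 17. [r4c5∈{9}] only 9 remains possible at r4c5, so r4c5=9.
Step 18. [r6c4∈{2}] r6c4 is down to just 2. So r6c4=2.
Step 19. [r2c1∈{9}] r2c1 is down to just 9. So r2c1=9.
Step 20. [r6c5∈{6}] r6c5 has the single candidate 6, so r6c5=6.
Step 21. [r6c3∈{8}] nothing but 8 survives at r6c3 ⇒ r6c3=8.
Step 22. [r3c2∈{3}] r3c2 has the single candidate 3. So r3c2=3.
Step 23. [r7c6∈{1}] r7c6's peers cover all but 1, so r7c6=1.
Step 24. [r9c9∈{6}] r9c9 is down to just 6, so r9c9=6.
Step 25. [r7c4∈{7}] nothing but 7 survives at r7c4 ⇒ r7c4=7.
Step 26. [r3c8∈{6}] r3c8 is down to just 6, so r3c8=6.
Step 27. [r6c9∈{3}] r6c9 has the single candidate 3, so r6c9=3.
Step 28. [r8c3∈{9}] only 9 remains possible at r8c3, so r8c3=9.
Step 29. [r3c6∈{4}] only 4 remains possible at r3c6, so r3c6=4.
Step 30. [r5c9∈{7}] r5c9 has the single candidate 7. So r5c9=7.
Step 31. [r1c1∈{1}] r1c1 is down to just 1. So r1c1=1.
Step 32. [r4c7∈{8}] r4c7 is down to just 8, so r4c7=8.
Step 33. [r5c1∈{4}] r5c1 is down to just 4, so r5c1=4.
Step 34. [r2c8∈{5}] nothing but 5 survives at r2c8. So r2c8=5.
Step 35. [r4c4∈{4}] nothing but 4 survives at r4c4. So r4c4=4.
Step 36. [r7c8∈{3}] r7c8's peers cover all but 3, so r7c8=3.
Step 37. [r3c3∈{2}] only 2 remains possible at r3c3 ⇒ r3c3=2.

Answer: 1 5 4 8 3 6 7 9 2 / 9 8 6 1 7 2 3 5 4 / 7 3 2 9 5 4 1 6 8 / 6 2 7 4 9 3 8 1 5 / 4 9 3 5 1 8 6 2 7 / 5 1 8 2 6 7 9 4 3 / 8 6 5 7 2 1 4 3 9 / 3 4 9 6 8 5 2 7 1 / 2 7 1 3 4 9 5 8 6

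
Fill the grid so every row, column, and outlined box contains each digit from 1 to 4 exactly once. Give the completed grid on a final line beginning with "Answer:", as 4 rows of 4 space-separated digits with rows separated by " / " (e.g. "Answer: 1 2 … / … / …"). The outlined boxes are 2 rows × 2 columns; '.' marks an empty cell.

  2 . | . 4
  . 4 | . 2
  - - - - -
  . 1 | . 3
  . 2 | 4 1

Step 1. [r1c3∈{1,3}] in row 1, 1 fits only at r1c3. So r1c3=1.
Step 2. [r4c1∈{3}] only 3 remains possible at r4c1, so r4c1=3.
Step 3. [r2c3∈{3}] only 3 remains possible at r2c3. So r2c3=3.
Step 4. [r2c1∈{1}] only 1 remains possible at r2c1. So r2c1=1.
Step 5. [r3c3∈{2}] r3c3's peers cover all but 2. So r3c3=2.
Step 6. [r1c2∈{3}] nothing but 3 survives at r1c2, so r1c2=3.
Step 7. [r3c1∈{4}] r3c1's peers cover all but 4 ⇒ r3c1=4.

Answer: 2 3 1 4 / 1 4 3 2 / 4 1 2 3 / 3 2 4 1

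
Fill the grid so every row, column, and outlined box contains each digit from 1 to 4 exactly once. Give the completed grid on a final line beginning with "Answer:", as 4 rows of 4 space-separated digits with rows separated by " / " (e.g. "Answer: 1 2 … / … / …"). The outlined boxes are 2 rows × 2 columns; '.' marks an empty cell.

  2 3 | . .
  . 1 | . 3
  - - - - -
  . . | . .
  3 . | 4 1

Step 1. [r3c2∈{2,4}] col 2 places 4 nowhere but r3c2 ⇒ r3c2=4.
Step 2. [r2c3∈{2}] nothing but 2 survives at r2c3, so r2c3=2.
Step 3. [r3c1∈{1}] r3c1 is down to just 1, so r3c1=1.
Step 4. [r1c3∈{1}] r1c3's peers cover all but 1 ⇒ r1c3=1.
Step 5. [r2c1∈{4}] r2c1 has the single candidate 4. So r2c1=4.
Step 6. [r1c4∈{4}] only 4 remains possible at r1c4, so r1c4=4.
Step 7. [r3c3∈{3}] r3c3 is down to just 3. So r3c3=3.
Step 8. [r4c2∈{2}] r4c2 is down to just 2, so r4c2=2.
Step 9. [r3c4∈{2}] r3c4's peers cover all but 2. So r3c4=2.

Answer: 2 3 1 4 / 4 1 2 3 / 1 4 3 2 / 3 2 4 1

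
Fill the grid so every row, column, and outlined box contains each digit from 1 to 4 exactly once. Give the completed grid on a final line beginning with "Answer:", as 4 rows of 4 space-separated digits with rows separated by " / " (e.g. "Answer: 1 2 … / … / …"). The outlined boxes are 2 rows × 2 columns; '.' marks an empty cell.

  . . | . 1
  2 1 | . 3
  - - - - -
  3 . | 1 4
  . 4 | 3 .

Step 1. [r2c3∈{4}] r2c3 is down to just 4, so r2c3=4.
Step 2. [r1c3∈{2}] only 2 remains possible at r1c3. So r1c3=2.
Step 3. [r3c2∈{2}] r3c2 has the single candidate 2. So r3c2=2.
Step 4. [r1c2∈{3}] r1c2 has the single candidate 3, so r1c2=3.
Step 5. [r1c1∈{4}] r1c1's peers cover all but 4 ⇒ r1c1=4.
Step 6. [r4c1∈{1}] r4c1's peers cover all but 1. So r4c1=1.
Step 7. [r4c4∈{2}] r4c4 has the single candidate 2 ⇒ r4c4=2.

Answer: 4 3 2 1 / 2 1 4 3 / 3 2 1 4 / 1 4 3 2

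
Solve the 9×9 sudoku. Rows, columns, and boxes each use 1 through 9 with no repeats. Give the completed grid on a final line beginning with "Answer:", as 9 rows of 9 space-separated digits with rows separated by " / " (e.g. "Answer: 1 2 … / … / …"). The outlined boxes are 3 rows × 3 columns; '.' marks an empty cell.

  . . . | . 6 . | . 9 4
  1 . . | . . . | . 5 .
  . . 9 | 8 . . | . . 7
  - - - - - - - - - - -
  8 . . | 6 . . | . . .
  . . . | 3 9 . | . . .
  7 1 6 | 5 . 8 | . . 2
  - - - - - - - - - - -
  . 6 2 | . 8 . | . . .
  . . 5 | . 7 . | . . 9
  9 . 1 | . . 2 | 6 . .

Step 1. [r5c3∈{4}] nothing but 4 survives at r5c3. So r5c3=4.
Step 2. [r9c4∈{4}] r9c4's peers cover all but 4 ⇒ r9c4=4.
Step 3. [r6c5∈{4}] r6c5 has the single candidate 4, so r6c5=4.
Step 4. [r6c8∈{3}] only 3 remains possible at r6c8 ⇒ r6c8=3.
Step 5. [r8c4∈{1}] r8c4 is down to just 1, so r8c4=1.
Step 6. [r9c2∈{3,7,8}] r9c2 is the only open cell in box 7 admitting 7, so r9c2=7.
Step 7. [r8c2∈{3,4,8}] r8c2 is the only open cell in box 7 admitting 8 ⇒ r8c2=8.
Step 8. [r3c1∈{2,3,4,5,6}] 6 has one home in col 1: r3c1, so r3c1=6.
Step 9. [r4c2∈{2,3,5,9}] in col 2, 9 fits only at r4c2, so r4c2=9.
Step 10. [r5c8∈{1,6,7,8}] in col 8, 6 fits only at r5c8 ⇒ r5c8=6.
Step 11. [r4c5∈{1,2}] in row 4, 2 fits only at r4c5. So r4c5=2.
Step 12. [r2c5∈{3}] r2c5's peers cover all but 3 ⇒ r2c5=3.
Step 13. [r3c5∈{1,5}] r3c5 is the only open cell in col 5 admitting 1. So r3c5=1.
Step 14. [r1c7∈{1,2,3,8}] 1 has one home in row 1: r1c7. So r1c7=1.
Step 15. [r9c9∈{3,5,8}] 3 has one home in row 9: r9c9 ⇒ r9c9=3.
Step 16. [r3c8∈{2}] only 2 remains possible at r3c8 ⇒ r3c8=2.
Step 17. [r8c8∈{4}] r8c8 has the single candidate 4. So r8c8=4.
Step 18. [r8c1∈{3}] r8c1 is down to just 3 ⇒ r8c1=3.
Step 19. [r2c7∈{8}] r2c7 is down to just 8. So r2c7=8.
Step 20. [r2c3∈{7}] r2c3 has the single candidate 7. So r2c3=7.
Step 21. [r7c4∈{9}] r7c4 is down to just 9 ⇒ r7c4=9.
Step 22. [r5c9∈{1,5,8}] row 5 places 8 nowhere but r5c9. So r5c9=8.
Step 23. [r5c6∈{1,7}] across row 5, 1 lands solely at r5c6. So r5c6=1.
Step 24. [r5c7∈{5,7}] in row 5, 7 fits only at r5c7 ⇒ r5c7=7.
Step 25. [r7c7∈{5}] r7c7 has the single candidate 5. So r7c7=5.
Step 26. [r7c9∈{1}] only 1 remains possible at r7c9 ⇒ r7c9=1.
Step 27. [r2c4∈{2}] r2c4's peers cover all but 2 ⇒ r2c4=2.
Step 28. [r2c2∈{4}] r2c2 is down to just 4, so r2c2=4.
Step 29. [r4c6∈{7}] r4c6 has the single candidate 7 ⇒ r4c6=7.
Step 30. [r1c6∈{5}] nothing but 5 survives at r1c6. So r1c6=5.
Step 31. [r5c1∈{2,5}] r5c1 is the only open cell in col 1 admitting 5 ⇒ r5c1=5.
Step 32. [r5c2∈{2}] only 2 remains possible at r5c2, so r5c2=2.
Step 33. [r1c2∈{3}] r1c2 is down to just 3, so r1c2=3.
Step 34. [r7c1∈{4}] r7c1 is down to just 4. So r7c1=4.
Step 35. [r4c9∈{5}] r4c9's peers cover all but 5. So r4c9=5.
Step 36. [r3c7∈{3}] r3c7's peers cover all but 3 ⇒ r3c7=3.
Step 37. [r2c6∈{9}] nothing but 9 survives at r2c6 ⇒ r2c6=9.
Step 38. [r8c6∈{6}] r8c6's peers cover all but 6, so r8c6=6.
Step 39. [r9c5∈{5}] r9c5's peers cover all but 5 ⇒ r9c5=5.
Step 40. [r7c8∈{7}] nothing but 7 survives at r7c8. So r7c8=7.
Step 41. [r3c6∈{4}] r3c6 is down to just 4, so r3c6=4.
Step 42. [r1c4∈{7}] nothing but 7 survives at r1c4, so r1c4=7.
Step 43. [r4c3∈{3}] r4c3's peers cover all but 3 ⇒ r4c3=3.
Step 44. [r8c7∈{2}] r8c7 is down to just 2 ⇒ r8c7=2.
Step 45. [r4c8∈{1}] r4c8 is down to just 1, so r4c8=1.
Step 46. [r2c9∈{6}] r2c9 has the single candidate 6, so r2c9=6.
Step 47. [r7c6∈{3}] r7c6 is down to just 3 ⇒ r7c6=3.
Step 48. [r6c7∈{9}] r6c7 has the single candidate 9, so r6c7=9.
Step 49. [r1c1∈{2}] r1c1 has the single candidate 2, so r1c1=2.
Step 50. [r9c8∈{8}] nothing but 8 survives at r9c8 ⇒ r9c8=8.
Step 51. [r3c2∈{5}] r3c2's peers cover all but 5. So r3c2=5.
Step 52. [r1c3∈{8}] nothing but 8 survives at r1c3 ⇒ r1c3=8.
Step 53. [r4c7∈{4}] r4c7 has the single candidate 4, so r4c7=4.

Answer: 2 3 8 7 6 5 1 9 4 / 1 4 7 2 3 9 8 5 6 / 6 5 9 8 1 4 3 2 7 / 8 9 3 6 2 7 4 1 5 / 5 2 4 3 9 1 7 6 8 / 7 1 6 5 4 8 9 3 2 / 4 6 2 9 8 3 5 7 1 / 3 8 5 1 7 6 2 4 9 / 9 7 1 4 5 2 6 8 3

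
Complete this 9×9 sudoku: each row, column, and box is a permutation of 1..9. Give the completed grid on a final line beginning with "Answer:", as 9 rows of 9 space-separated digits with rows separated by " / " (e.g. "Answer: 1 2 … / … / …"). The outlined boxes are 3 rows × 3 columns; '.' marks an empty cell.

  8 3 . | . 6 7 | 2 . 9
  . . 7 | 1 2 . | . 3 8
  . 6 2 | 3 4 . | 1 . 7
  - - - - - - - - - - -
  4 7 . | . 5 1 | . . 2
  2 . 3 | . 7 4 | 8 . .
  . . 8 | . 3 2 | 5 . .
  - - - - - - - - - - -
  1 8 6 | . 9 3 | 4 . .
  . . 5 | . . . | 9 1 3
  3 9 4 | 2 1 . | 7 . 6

Step 1. [r3c8∈{5}] only 5 remains possible at r3c8. So r3c8=5.
Step 2. [r8c4∈{4,6,7,8}] in row 8, 4 fits only at r8c4, so r8c4=4.
Step 3. [r3c6∈{8,9}] row 3 places 8 nowhere but r3c6, so r3c6=8.
Step 4. [r6c8∈{4,6,7,9}] in row 6, 7 fits only at r6c8 ⇒ r6c8=7.
Step 5. [r4c3∈{9}] r4c3's peers cover all but 9. So r4c3=9.
Step 6. [r2c1∈{5,9}] r2c1 is the only open cell in col 1 admitting 5, so r2c1=5.
Step 7. [r4c8∈{6}] nothing but 6 survives at r4c8. So r4c8=6.
Step 8. [r5c9∈{1}] r5c9 is down to just 1, so r5c9=1.
Step 9. [r6c4∈{6,9}] r6c4 is the only open cell in row 6 admitting 9. So r6c4=9.
Step 10. [r1c4∈{5}] r1c4 is down to just 5. So r1c4=5.
Step 11. [r1c8∈{4}] only 4 remains possible at r1c8. So r1c8=4.
Step 12. [r1c3∈{1}] r1c3 is down to just 1. So r1c3=1.
Step 13. [r6c1∈{6}] only 6 remains possible at r6c1 ⇒ r6c1=6.
Step 14. [r8c2∈{2}] r8c2 has the single candidate 2, so r8c2=2.
Step 15. [r5c4∈{6}] only 6 remains possible at r5c4. So r5c4=6.
Step 16. [r6c9∈{4}] r6c9 has the single candidate 4 ⇒ r6c9=4.
Step 17. [r2c6∈{9}] r2c6 has the single candidate 9. So r2c6=9.
Step 18. [r5c8∈{9}] r5c8 has the single candidate 9. So r5c8=9.
Step 19. [r2c2∈{4}] r2c2's peers cover all but 4 ⇒ r2c2=4.
Step 20. [r7c8∈{2}] only 2 remains possible at r7c8 ⇒ r7c8=2.
Step 21. [r8c6∈{6}] r8c6's peers cover all but 6 ⇒ r8c6=6.
Step 22. [r9c6∈{5}] r9c6 has the single candidate 5 ⇒ r9c6=5.
Step 23. [r9c8∈{8}] r9c8 is down to just 8, so r9c8=8.
Step 24. [r7c9∈{5}] only 5 remains possible at r7c9, so r7c9=5.
Step 25. [r8c5∈{8}] r8c5's peers cover all but 8 ⇒ r8c5=8.
Step 26. [r2c7∈{6}] nothing but 6 survives at r2c7. So r2c7=6.
Step 27. [r8c1∈{7}] only 7 remains possible at r8c1 ⇒ r8c1=7.
Step 28. [r5c2∈{5}] only 5 remains possible at r5c2, so r5c2=5.
Step 29. [r6c2∈{1}] only 1 remains possible at r6c2, so r6c2=1.
Step 30. [r4c4∈{8}] nothing but 8 survives at r4c4. So r4c4=8.
Step 31. [r3c1∈{9}] nothing but 9 survives at r3c1 ⇒ r3c1=9.
Step 32. [r4c7∈{3}] only 3 remains possible at r4c7 ⇒ r4c7=3.
Step 33. [r7c4∈{7}] nothing but 7 survives at r7c4. So r7c4=7.

Answer: 8 3 1 5 6 7 2 4 9 / 5 4 7 1 2 9 6 3 8 / 9 6 2 3 4 8 1 5 7 / 4 7 9 8 5 1 3 6 2 / 2 5 3 6 7 4 8 9 1 / 6 1 8 9 3 2 5 7 4 / 1 8 6 7 9 3 4 2 5 / 7 2 5 4 8 6 9 1 3 / 3 9 4 2 1 5 7 8 6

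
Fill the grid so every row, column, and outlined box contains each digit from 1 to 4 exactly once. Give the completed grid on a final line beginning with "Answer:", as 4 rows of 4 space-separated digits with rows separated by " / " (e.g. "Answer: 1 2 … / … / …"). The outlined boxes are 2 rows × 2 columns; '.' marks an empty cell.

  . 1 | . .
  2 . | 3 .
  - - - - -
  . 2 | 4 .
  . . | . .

Step 1. [r4c3∈{1,2}] in col 3, 1 fits only at r4c3. So r4c3=1.
Step 2. [r4c2∈{3,4}] across col 2, 3 lands solely at r4c2. So r4c2=3.
Step 3. [r2c2∈{4}] only 4 remains possible at r2c2. So r2c2=4.
Step 4. [r1c3∈{2}] r1c3 has the single candidate 2, so r1c3=2.
Step 5. [r1c4∈{4}] r1c4 is down to just 4. So r1c4=4.
Step 6. [r3c1∈{1}] r3c1's peers cover all but 1 ⇒ r3c1=1.
Step 7. [r4c4∈{2}] r4c4 is down to just 2, so r4c4=2.
Step 8. [r4c1∈{4}] r4c1 has the single candidate 4 ⇒ r4c1=4.
Step 9. [r1c1∈{3}] r1c1 has the single candidate 3 ⇒ r1c1=3.
Step 10. [r3c4∈{3}] r3c4 has the single candidate 3, so r3c4=3.
Step 11. [r2c4∈{1}] nothing but 1 survives at r2c4 ⇒ r2c4=1.

Answer: 3 1 2 4 / 2 4 3 1 / 1 2 4 3 / 4 3 1 2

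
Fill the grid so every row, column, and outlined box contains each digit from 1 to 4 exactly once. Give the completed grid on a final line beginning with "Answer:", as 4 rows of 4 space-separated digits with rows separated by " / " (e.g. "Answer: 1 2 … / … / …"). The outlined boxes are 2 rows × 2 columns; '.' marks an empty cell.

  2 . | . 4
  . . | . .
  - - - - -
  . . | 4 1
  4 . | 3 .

Step 1. [r2c1∈{1,3}] r2c1 is the only open cell in col 1 admitting 1, so r2c1=1.
Step 2. [r3c2∈{2,3}] row 3 places 2 nowhere but r3c2. So r3c2=2.
Step 3. [r2c4∈{2,3}] in col 4, 3 fits only at r2c4 ⇒ r2c4=3.
Step 4. [r1c2∈{3}] r1c2 is down to just 3, so r1c2=3.
Step 5. [r2c2∈{4}] r2c2 is down to just 4. So r2c2=4.
Step 6. [r3c1∈{3}] r3c1 has the single candidate 3 ⇒ r3c1=3.
Step 7. [r4c4∈{2}] r4c4 is down to just 2. So r4c4=2.
Step 8. [r4c2∈{1}] only 1 remains possible at r4c2. So r4c2=1.
Step 9. [r1c3∈{1}] r1c3 is down to just 1, so r1c3=1.
Step 10. [r2c3∈{2}] only 2 remains possible at r2c3. So r2c3=2.

Answer: 2 3 1 4 / 1 4 2 3 / 3 2 4 1 / 4 1 3 2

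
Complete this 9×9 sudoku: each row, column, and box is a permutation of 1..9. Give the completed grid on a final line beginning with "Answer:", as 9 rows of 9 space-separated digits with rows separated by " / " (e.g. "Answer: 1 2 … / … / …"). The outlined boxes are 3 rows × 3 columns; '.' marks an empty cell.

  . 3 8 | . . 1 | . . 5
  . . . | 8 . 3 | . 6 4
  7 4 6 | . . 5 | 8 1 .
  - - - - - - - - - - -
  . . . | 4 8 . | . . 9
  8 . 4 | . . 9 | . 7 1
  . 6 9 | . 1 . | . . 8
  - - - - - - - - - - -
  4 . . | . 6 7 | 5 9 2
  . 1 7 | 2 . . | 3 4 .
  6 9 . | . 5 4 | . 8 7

Step 1. [r1c8∈{2}] r1c8's peers cover all but 2, so r1c8=2.
Step 2. [r6c6∈{2}] only 2 remains possible at r6c6. So r6c6=2.
Step 3. [r3c4∈{9}] nothing but 9 survives at r3c4, so r3c4=9.
Step 4. [r6c4∈{3,5,7}] across row 6, 7 lands solely at r6c4 ⇒ r6c4=7.
Step 5. [r9c3∈{2,3}] 2 has one home in row 9: r9c3, so r9c3=2.
Step 6. [r8c1∈{5}] nothing but 5 survives at r8c1, so r8c1=5.
Step 7. [r6c1∈{3}] r6c1's peers cover all but 3. So r6c1=3.
Step 8. [r9c4∈{1,3}] across row 9, 3 lands solely at r9c4 ⇒ r9c4=3.
Step 9. [r4c6∈{6}] r4c6 is down to just 6, so r4c6=6.
Step 10. [r4c7∈{2}] r4c7 has the single candidate 2. So r4c7=2.
Step 11. [r2c1∈{1,2,9}] in col 1, 2 fits only at r2c1 ⇒ r2c1=2.
Step 12. [r2c2∈{5}] r2c2's peers cover all but 5, so r2c2=5.
Step 13. [r2c5∈{7}] r2c5's peers cover all but 7 ⇒ r2c5=7.
Step 14. [r4c3∈{1,5}] col 3 places 5 nowhere but r4c3. So r4c3=5.
Step 15. [r1c1∈{9}] r1c1's peers cover all but 9. So r1c1=9.
Step 16. [r2c3∈{1}] r2c3's peers cover all but 1, so r2c3=1.
Step 17. [r6c8∈{5}] only 5 remains possible at r6c8, so r6c8=5.
Step 18. [r1c5∈{4}] only 4 remains possible at r1c5, so r1c5=4.
Step 19. [r7c3∈{3}] nothing but 3 survives at r7c3 ⇒ r7c3=3.
Step 20. [r7c4∈{1}] r7c4 has the single candidate 1, so r7c4=1.
Step 21. [r3c9∈{3}] r3c9 has the single candidate 3. So r3c9=3.
Step 22. [r7c2∈{8}] r7c2's peers cover all but 8. So r7c2=8.
Step 23. [r8c6∈{8}] r8c6 is down to just 8, so r8c6=8.
Step 24. [r3c5∈{2}] only 2 remains possible at r3c5. So r3c5=2.
Step 25. [r8c5∈{9}] only 9 remains possible at r8c5 ⇒ r8c5=9.
Step 26. [r1c7∈{7}] r1c7 has the single candidate 7, so r1c7=7.
Step 27. [r2c7∈{9}] nothing but 9 survives at r2c7, so r2c7=9.
Step 28. [r4c2∈{7}] only 7 remains possible at r4c2. So r4c2=7.
Step 29. [r4c1∈{1}] only 1 remains possible at r4c1. So r4c1=1.
Step 30. [r5c4∈{5}] r5c4's peers cover all but 5. So r5c4=5.
Step 31. [r9c7∈{1}] only 1 remains possible at r9c7, so r9c7=1.
Step 32. [r8c9∈{6}] r8c9's peers cover all but 6, so r8c9=6.
Step 33. [r5c5∈{3}] r5c5's peers cover all but 3, so r5c5=3.
Step 34. [r5c7∈{6}] r5c7 has the single candidate 6. So r5c7=6.
Step 35. [r4c8∈{3}] only 3 remains possible at r4c8 ⇒ r4c8=3.
Step 36. [r5c2∈{2}] r5c2's peers cover all but 2. So r5c2=2.
Step 37. [r1c4∈{6}] r1c4 is down to just 6, so r1c4=6.
Step 38. [r6c7∈{4}] only 4 remains possible at r6c7, so r6c7=4.

Answer: 9 3 8 6 4 1 7 2 5 / 2 5 1 8 7 3 9 6 4 / 7 4 6 9 2 5 8 1 3 / 1 7 5 4 8 6 2 3 9 / 8 2 4 5 3 9 6 7 1 / 3 6 9 7 1 2 4 5 8 / 4 8 3 1 6 7 5 9 2 / 5 1 7 2 9 8 3 4 6 / 6 9 2 3 5 4 1 8 7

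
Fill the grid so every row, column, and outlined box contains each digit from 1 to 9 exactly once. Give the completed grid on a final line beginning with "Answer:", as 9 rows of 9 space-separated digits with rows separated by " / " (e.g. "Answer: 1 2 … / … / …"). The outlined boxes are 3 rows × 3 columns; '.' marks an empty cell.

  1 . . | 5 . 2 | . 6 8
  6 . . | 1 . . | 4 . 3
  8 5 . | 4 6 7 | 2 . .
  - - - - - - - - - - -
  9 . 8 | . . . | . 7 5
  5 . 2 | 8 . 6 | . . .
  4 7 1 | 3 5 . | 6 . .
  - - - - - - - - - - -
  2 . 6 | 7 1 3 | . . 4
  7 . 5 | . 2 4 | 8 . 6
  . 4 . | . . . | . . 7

Step 1. [r6c6∈{9}] only 9 remains possible at r6c6, so r6c6=9.
Step 2. [r9c8∈{1,2,3,5,9}] 2 has one home in row 9: r9c8, so r9c8=2.
Step 3. [r9c7∈{1,3,5,9}] across row 9, 1 lands solely at r9c7 ⇒ r9c7=1.
Step 4. [r5c2∈{3}] r5c2's peers cover all but 3. So r5c2=3.
Step 5. [r1c2∈{9}] r1c2's peers cover all but 9 ⇒ r1c2=9.
Step 6. [r5c7∈{9}] nothing but 9 survives at r5c7 ⇒ r5c7=9.
Step 7. [r7c8∈{5,9}] across row 7, 9 lands solely at r7c8, so r7c8=9.
Step 8. [r9c3∈{3,9}] col 3 places 9 nowhere but r9c3, so r9c3=9.
Step 9. [r9c5∈{8}] only 8 remains possible at r9c5. So r9c5=8.
Step 10. [r3c8∈{1}] r3c8's peers cover all but 1, so r3c8=1.
Step 11. [r1c3∈{3,4,7}] 4 has one home in row 1: r1c3 ⇒ r1c3=4.
Step 12. [r4c5∈{4}] r4c5 has the single candidate 4 ⇒ r4c5=4.
Step 13. [r8c4∈{9}] r8c4 has the single candidate 9. So r8c4=9.
Step 14. [r7c7∈{5}] r7c7 is down to just 5. So r7c7=5.
Step 15. [r6c8∈{8}] r6c8 has the single candidate 8 ⇒ r6c8=8.
Step 16. [r5c8∈{4}] nothing but 4 survives at r5c8, so r5c8=4.
Step 17. [r7c2∈{8}] r7c2's peers cover all but 8. So r7c2=8.
Step 18. [r5c5∈{7}] nothing but 7 survives at r5c5 ⇒ r5c5=7.
Step 19. [r2c8∈{5}] nothing but 5 survives at r2c8, so r2c8=5.
Step 20. [r2c3∈{7}] r2c3's peers cover all but 7. So r2c3=7.
Step 21. [r2c2∈{2}] r2c2 has the single candidate 2. So r2c2=2.
Step 22. [r6c9∈{2}] r6c9's peers cover all but 2 ⇒ r6c9=2.
Step 23. [r4c2∈{6}] r4c2 is down to just 6, so r4c2=6.
Step 24. [r9c4∈{6}] r9c4's peers cover all but 6 ⇒ r9c4=6.
Step 25. [r2c6∈{8}] nothing but 8 survives at r2c6, so r2c6=8.
Step 26. [r4c4∈{2}] only 2 remains possible at r4c4 ⇒ r4c4=2.
Step 27. [r2c5∈{9}] r2c5 is down to just 9. So r2c5=9.
Step 28. [r4c7∈{3}] only 3 remains possible at r4c7 ⇒ r4c7=3.
Step 29. [r1c5∈{3}] r1c5 has the single candidate 3 ⇒ r1c5=3.
Step 30. [r3c3∈{3}] r3c3 has the single candidate 3. So r3c3=3.
Step 31. [r8c8∈{3}] nothing but 3 survives at r8c8, so r8c8=3.
Step 32. [r3c9∈{9}] nothing but 9 survives at r3c9. So r3c9=9.
Step 33. [r8c2∈{1}] r8c2 is down to just 1 ⇒ r8c2=1.
Step 34. [r4c6∈{1}] r4c6 is down to just 1. So r4c6=1.
Step 35. [r9c1∈{3}] only 3 remains possible at r9c1. So r9c1=3.
Step 36. [r9c6∈{5}] only 5 remains possible at r9c6, so r9c6=5.
Step 37. [r1c7∈{7}] only 7 remains possible at r1c7. So r1c7=7.
Step 38. [r5c9∈{1}] r5c9 has the single candidate 1. So r5c9=1.

Answer: 1 9 4 5 3 2 7 6 8 / 6 2 7 1 9 8 4 5 3 / 8 5 3 4 6 7 2 1 9 / 9 6 8 2 4 1 3 7 5 / 5 3 2 8 7 6 9 4 1 / 4 7 1 3 5 9 6 8 2 / 2 8 6 7 1 3 5 9 4 / 7 1 5 9 2 4 8 3 6 / 3 4 9 6 8 5 1 2 7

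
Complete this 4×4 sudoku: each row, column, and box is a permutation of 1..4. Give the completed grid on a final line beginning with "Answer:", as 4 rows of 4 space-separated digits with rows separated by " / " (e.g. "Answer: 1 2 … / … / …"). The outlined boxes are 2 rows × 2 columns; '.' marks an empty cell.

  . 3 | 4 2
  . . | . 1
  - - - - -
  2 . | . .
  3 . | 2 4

Step 1. [r3c3∈{1,3}] 1 has one home in col 3: r3c3, so r3c3=1.
Step 2. [r2c2∈{2,4}] row 2 places 2 nowhere but r2c2. So r2c2=2.
Step 3. [r4c2∈{1}] r4c2 is down to just 1 ⇒ r4c2=1.
Step 4. [r2c1∈{4}] nothing but 4 survives at r2c1. So r2c1=4.
Step 5. [r3c2∈{4}] r3c2's peers cover all but 4. So r3c2=4.
Step 6. [r1c1∈{1}] r1c1's peers cover all but 1 ⇒ r1c1=1.
Step 7. [r2c3∈{3}] r2c3 is down to just 3, so r2c3=3.
Step 8. [r3c4∈{3}] only 3 remains possible at r3c4 ⇒ r3c4=3.

Answer: 1 3 4 2 / 4 2 3 1 / 2 4 1 3 / 3 1 2 4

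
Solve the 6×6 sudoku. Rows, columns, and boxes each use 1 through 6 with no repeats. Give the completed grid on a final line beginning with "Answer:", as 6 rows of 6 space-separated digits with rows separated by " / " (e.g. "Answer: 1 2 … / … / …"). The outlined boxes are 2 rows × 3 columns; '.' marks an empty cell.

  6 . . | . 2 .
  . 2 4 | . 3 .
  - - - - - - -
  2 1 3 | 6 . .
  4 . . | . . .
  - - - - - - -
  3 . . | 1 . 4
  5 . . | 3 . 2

Step 1. [r3c6∈{5}] only 5 remains possible at r3c6. So r3c6=5.
Step 2. [r5c2∈{6}] only 6 remains possible at r5c2, so r5c2=6.
Step 3. [r1c6∈{1}] nothing but 1 survives at r1c6, so r1c6=1.
Step 4. [r1c3∈{5}] nothing but 5 survives at r1c3. So r1c3=5.
Step 5. [r6c5∈{6}] only 6 remains possible at r6c5. So r6c5=6.
Step 6. [r4c6∈{3}] only 3 remains possible at r4c6, so r4c6=3.
Step 7. [r1c2∈{3}] nothing but 3 survives at r1c2, so r1c2=3.
Step 8. [r5c3∈{2}] only 2 remains possible at r5c3. So r5c3=2.
Step 9. [r6c2∈{4}] r6c2's peers cover all but 4, so r6c2=4.
Step 10. [r2c4∈{5}] r2c4 has the single candidate 5. So r2c4=5.
Step 11. [r5c5∈{5}] r5c5 is down to just 5. So r5c5=5.
Step 12. [r6c3∈{1}] r6c3's peers cover all but 1. So r6c3=1.
Step 13. [r4c2∈{5}] r4c2 has the single candidate 5, so r4c2=5.
Step 14. [r1c4∈{4}] only 4 remains possible at r1c4 ⇒ r1c4=4.
Step 15. [r4c5∈{1}] r4c5 is down to just 1 ⇒ r4c5=1.
Step 16. [r4c3∈{6}] only 6 remains possible at r4c3, so r4c3=6.
Step 17. [r2c1∈{1}] r2c1 is down to just 1, so r2c1=1.
Step 18. [r2c6∈{6}] r2c6 has the single candidate 6. So r2c6=6.
Step 19. [r3c5∈{4}] r3c5 has the single candidate 4 ⇒ r3c5=4.
Step 20. [r4c4∈{2}] only 2 remains possible at r4c4 ⇒ r4c4=2.

Answer: 6 3 5 4 2 1 / 1 2 4 5 3 6 / 2 1 3 6 4 5 / 4 5 6 2 1 3 / 3 6 2 1 5 4 / 5 4 1 3 6 2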